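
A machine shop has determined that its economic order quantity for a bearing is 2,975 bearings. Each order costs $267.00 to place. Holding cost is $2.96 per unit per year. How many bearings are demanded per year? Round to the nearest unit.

Invert the EOQ relation Q*² = 2DS/H.
From Q* = √(2DS/H): D = Q*²H / (2S) = 2,975² × 2.96 / (2 × 267) = 49059.644.

D ≈ 49,060 bearings per year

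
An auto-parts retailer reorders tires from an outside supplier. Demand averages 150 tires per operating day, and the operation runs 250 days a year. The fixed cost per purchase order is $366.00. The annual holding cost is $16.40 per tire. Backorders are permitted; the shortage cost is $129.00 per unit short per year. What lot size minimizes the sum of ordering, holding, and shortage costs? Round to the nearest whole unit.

Q* ≈ 1,374 tires

Annual demand D = 150 × 250 = 37,500.
With planned backorders, Q* = √(2DS/H) · √((H+B)/B).
√(2DS/H) = √(2 × 37,500 × 366 / 16.4) = 1293.747.
√((H+B)/B) = √((16.4+129)/129) = 1.0617.
Q* ≈ 1373.525.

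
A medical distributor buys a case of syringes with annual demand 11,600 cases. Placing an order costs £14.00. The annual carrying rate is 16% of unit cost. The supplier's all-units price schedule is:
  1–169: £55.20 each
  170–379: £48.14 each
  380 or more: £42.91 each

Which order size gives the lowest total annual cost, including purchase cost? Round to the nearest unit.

Q* ≈ 380 cases

Holding cost per unit per year at price C is H = 0.16·C.
Candidates are each tier's EOQ (if it falls in that tier) and each price-break quantity.
Tier 1 (£55.20): EOQ = 191.8 exceeds tier's upper bound 169, so this tier is dominated.
EOQ at £48.14 = 205.4 (feasible in tier 2): TC = 11,600×£48.14 + (11,600/205.4)×14 + (205.4/2)×0.16×£48.14 = £560,005.69.
EOQ at £42.91 = 217.5 < 380, so use break Q=380: TC = 11,600×£42.91 + (11,600/380.0)×14 + (380.0/2)×0.16×£42.91 = £499,487.83.
Lowest total cost is £499,487.83 at Q = 380.0.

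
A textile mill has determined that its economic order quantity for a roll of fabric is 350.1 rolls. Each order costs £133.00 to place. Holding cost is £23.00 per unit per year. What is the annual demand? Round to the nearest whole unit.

D ≈ 10,598 rolls per year

Squaring Q* = √(2DS/H) gives Q*² = 2DS/H.
From Q* = √(2DS/H): D = Q*²H / (2S) = 350.1² × 23 / (2 × 133) = 10598.159.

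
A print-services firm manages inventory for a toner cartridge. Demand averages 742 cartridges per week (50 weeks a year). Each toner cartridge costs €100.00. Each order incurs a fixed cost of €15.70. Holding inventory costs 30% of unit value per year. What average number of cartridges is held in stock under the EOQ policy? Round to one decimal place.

Average inventory ≈ 98.5 cartridges

Annual demand D = 742 × 50 = 37,100.
Holding cost H = 0.30 × €100.00 = €30.0000 per unit per year.
Q* = √(2DS/H) = √(2 × 37,100 × 15.7 / 30) ≈ 197.06.
Average inventory = Q*/2 ≈ 197.06 / 2 = 98.528.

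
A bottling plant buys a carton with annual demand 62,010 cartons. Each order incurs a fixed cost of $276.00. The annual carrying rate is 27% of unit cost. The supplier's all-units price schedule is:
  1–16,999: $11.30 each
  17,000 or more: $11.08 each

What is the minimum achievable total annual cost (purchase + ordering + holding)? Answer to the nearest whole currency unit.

Holding cost per unit per year at price C is H = 0.27·C.
Candidates are each tier's EOQ (if it falls in that tier) and each price-break quantity.
EOQ at $11.30 = 3349.5 (feasible in tier 1): TC = 62,010×$11.30 + (62,010/3349.5)×276 + (3349.5/2)×0.27×$11.30 = $710,932.31.
EOQ at $11.08 = 3382.6 < 17000, so use break Q=17000: TC = 62,010×$11.08 + (62,010/17000.0)×276 + (17000.0/2)×0.27×$11.08 = $713,506.15.
Lowest total cost among the candidates is at Q = 3349.5.

TC* ≈ $710,932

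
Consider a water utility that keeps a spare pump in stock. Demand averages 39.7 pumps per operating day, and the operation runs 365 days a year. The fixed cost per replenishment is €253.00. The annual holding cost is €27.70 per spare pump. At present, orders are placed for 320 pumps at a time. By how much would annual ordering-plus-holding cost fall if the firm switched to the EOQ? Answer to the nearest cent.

Extra cost ≈ €1,637.17 per year

Annual demand D = 39.7 × 365 = 14,490.5.
EOQ = √(2DS/H) = √(2 × 14,490.5 × 253 / 27.7) ≈ 514.49.
Cost at Q* = (D/Q*)S + (Q*/2)H = √(2DSH) ≈ €14,251.38.
Cost at Q = 320: (14,490.5/320)×253 + (320/2)×27.7 = €11,456.55 + €4,432.00 = €15,888.55.
Excess = €15,888.55 − €14,251.38 = €1,637.17.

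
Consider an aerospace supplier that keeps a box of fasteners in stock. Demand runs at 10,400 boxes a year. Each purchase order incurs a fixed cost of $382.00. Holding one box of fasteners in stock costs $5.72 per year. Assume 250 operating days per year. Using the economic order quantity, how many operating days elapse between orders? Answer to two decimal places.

The optimal lot size = √(2DS/H) = √(2 × 10,400 × 382 / 5.72) ≈ 1178.60.
Cycle time = Q*/D × 250 = 1178.60 / 10,400 × 250 ≈ 28.332 days.

T ≈ 28.33 days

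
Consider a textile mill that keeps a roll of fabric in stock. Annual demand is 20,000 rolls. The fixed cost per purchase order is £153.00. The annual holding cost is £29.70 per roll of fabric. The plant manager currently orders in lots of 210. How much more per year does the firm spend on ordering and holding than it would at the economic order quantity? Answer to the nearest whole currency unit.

Extra cost ≈ £4,208 per year

EOQ = √(2DS/H) = √(2 × 20,000 × 153 / 29.7) ≈ 453.94.
Cost at Q* = (D/Q*)S + (Q*/2)H = √(2DSH) ≈ £13,481.99.
Cost at Q = 210: (20,000/210)×153 + (210/2)×29.7 = £14,571.43 + £3,118.50 = £17,689.93.
Excess = £17,689.93 − £13,481.99 = £4,207.94.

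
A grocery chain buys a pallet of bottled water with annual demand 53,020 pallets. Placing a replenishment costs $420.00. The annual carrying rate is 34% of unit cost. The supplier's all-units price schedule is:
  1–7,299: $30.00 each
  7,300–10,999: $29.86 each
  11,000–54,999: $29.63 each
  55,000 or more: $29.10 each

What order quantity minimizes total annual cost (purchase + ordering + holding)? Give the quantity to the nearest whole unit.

Q* ≈ 2,090 pallets

Holding cost per unit per year at price C is H = 0.34·C.
Evaluate total cost at each tier's feasible EOQ or, if the EOQ is below the tier, at the tier's minimum quantity.
EOQ at $30.00 = 2089.6 (feasible in tier 1): TC = 53,020×$30.00 + (53,020/2089.6)×420 + (2089.6/2)×0.34×$30.00 = $1,611,913.74.
EOQ at $29.86 = 2094.5 < 7300, so use break Q=7300: TC = 53,020×$29.86 + (53,020/7300.0)×420 + (7300.0/2)×0.34×$29.86 = $1,623,283.93.
EOQ at $29.63 = 2102.6 < 11000, so use break Q=11000: TC = 53,020×$29.63 + (53,020/11000.0)×420 + (11000.0/2)×0.34×$29.63 = $1,628,415.10.
EOQ at $29.10 = 2121.6 < 55000, so use break Q=55000: TC = 53,020×$29.10 + (53,020/55000.0)×420 + (55000.0/2)×0.34×$29.10 = $1,815,371.88.
Lowest total cost is $1,611,913.74 at Q = 2089.6.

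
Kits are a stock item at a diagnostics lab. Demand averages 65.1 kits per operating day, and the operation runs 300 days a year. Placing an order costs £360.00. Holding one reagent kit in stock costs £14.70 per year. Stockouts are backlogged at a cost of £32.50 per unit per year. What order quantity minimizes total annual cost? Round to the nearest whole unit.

Annual demand D = 65.1 × 300 = 19,530.
With planned backorders, Q* = √(2DS/H) · √((H+B)/B).
√(2DS/H) = √(2 × 19,530 × 360 / 14.7) = 978.045.
√((H+B)/B) = √((14.7+32.5)/32.5) = 1.2051.
Q* ≈ 1178.659.

Q* ≈ 1,179 kits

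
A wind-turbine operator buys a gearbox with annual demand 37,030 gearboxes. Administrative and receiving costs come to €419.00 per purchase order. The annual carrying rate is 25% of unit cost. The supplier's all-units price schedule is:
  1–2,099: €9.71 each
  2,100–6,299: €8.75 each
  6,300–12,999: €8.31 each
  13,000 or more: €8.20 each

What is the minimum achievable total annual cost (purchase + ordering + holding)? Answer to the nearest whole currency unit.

Holding cost per unit per year at price C is H = 0.25·C.
For each price level, check whether its EOQ is feasible; otherwise the best quantity at that price is the breakpoint.
Tier 1 (€9.71): EOQ = 3575.4 exceeds tier's upper bound 2099, so this tier is dominated.
EOQ at €8.75 = 3766.4 (feasible in tier 2): TC = 37,030×€8.75 + (37,030/3766.4)×419 + (3766.4/2)×0.25×€8.75 = €332,251.47.
EOQ at €8.31 = 3864.8 < 6300, so use break Q=6300: TC = 37,030×€8.31 + (37,030/6300.0)×419 + (6300.0/2)×0.25×€8.31 = €316,726.21.
EOQ at €8.20 = 3890.6 < 13000, so use break Q=13000: TC = 37,030×€8.20 + (37,030/13000.0)×419 + (13000.0/2)×0.25×€8.20 = €318,164.51.
Lowest total cost among the candidates is at Q = 6300.0.

TC* ≈ €316,726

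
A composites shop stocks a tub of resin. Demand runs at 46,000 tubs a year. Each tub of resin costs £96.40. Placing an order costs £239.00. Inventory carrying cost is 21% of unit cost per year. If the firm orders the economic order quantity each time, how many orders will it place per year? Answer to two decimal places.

Holding cost H = 0.21 × £96.40 = £20.2440 per unit per year.
The optimal lot size = √(2DS/H) = √(2 × 46,000 × 239 / 20.244) ≈ 1042.18.
Orders per year = D / Q* = 46,000 / 1042.18 ≈ 44.138.

N ≈ 44.14 orders per year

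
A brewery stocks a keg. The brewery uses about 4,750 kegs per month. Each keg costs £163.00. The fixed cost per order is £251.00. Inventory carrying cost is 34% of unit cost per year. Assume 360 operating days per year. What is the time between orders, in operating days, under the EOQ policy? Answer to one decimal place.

Annual demand D = 4,750 × 12 = 57,000.
Holding cost H = 0.34 × £163.00 = £55.4200 per unit per year.
EOQ = √(2DS/H) = √(2 × 57,000 × 251 / 55.42) ≈ 718.55.
Cycle time = Q*/D × 360 = 718.55 / 57,000 × 360 ≈ 4.538 days.

T ≈ 4.5 days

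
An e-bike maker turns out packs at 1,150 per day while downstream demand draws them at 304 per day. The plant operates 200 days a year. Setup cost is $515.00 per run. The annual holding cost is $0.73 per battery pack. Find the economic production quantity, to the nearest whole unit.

Q* ≈ 10,799 packs

Annual demand D = 304 × 200 = 60,800.
Production build-up factor (1 − d/p) = 1 − 304/1,150 = 0.7357.
Q* = √(2DS / (H(1 − d/p))) = √(2 × 60,800 × 515 / (0.73 × 0.7357)).
= √(62,624,000 / 0.537) ≈ 10798.731.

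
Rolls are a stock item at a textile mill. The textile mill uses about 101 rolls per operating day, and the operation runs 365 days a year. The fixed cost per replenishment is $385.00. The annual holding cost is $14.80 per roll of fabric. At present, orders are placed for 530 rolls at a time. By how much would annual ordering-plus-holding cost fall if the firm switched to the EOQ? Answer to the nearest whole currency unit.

Annual demand D = 101 × 365 = 36,865.
EOQ = √(2DS/H) = √(2 × 36,865 × 385 / 14.8) ≈ 1384.91.
Cost at Q* = (D/Q*)S + (Q*/2)H = √(2DSH) ≈ $20,496.67.
Cost at Q = 530: (36,865/530)×385 + (530/2)×14.8 = $26,779.29 + $3,922.00 = $30,701.29.
Excess = $30,701.29 − $20,496.67 = $10,204.62.

Extra cost ≈ $10,205 per year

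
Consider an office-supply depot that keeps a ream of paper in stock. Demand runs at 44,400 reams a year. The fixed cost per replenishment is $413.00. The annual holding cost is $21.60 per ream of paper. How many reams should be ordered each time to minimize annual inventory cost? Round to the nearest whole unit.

Q* ≈ 1,303 reams

EOQ = √(2DS / H) = √(2 × 44,400 × 413 / 21.6).
= √(36,674,400 / 21.6) = √1,697,888.8889 ≈ 1303.031.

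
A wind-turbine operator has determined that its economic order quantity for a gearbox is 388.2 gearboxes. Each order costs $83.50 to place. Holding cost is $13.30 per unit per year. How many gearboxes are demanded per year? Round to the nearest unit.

Invert the EOQ relation Q*² = 2DS/H.
From Q* = √(2DS/H): D = Q*²H / (2S) = 388.2² × 13.3 / (2 × 83.5) = 12001.796.

D ≈ 12,002 gearboxes per year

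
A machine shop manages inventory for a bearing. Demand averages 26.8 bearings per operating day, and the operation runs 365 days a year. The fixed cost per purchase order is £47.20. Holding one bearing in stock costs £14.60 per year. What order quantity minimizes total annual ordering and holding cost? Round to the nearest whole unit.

Q* ≈ 251 bearings

Annual demand D = 26.8 × 365 = 9,782.
EOQ = √(2DS / H) = √(2 × 9,782 × 47.2 / 14.6).
= √(923,420.8 / 14.6) = √63,248 ≈ 251.492.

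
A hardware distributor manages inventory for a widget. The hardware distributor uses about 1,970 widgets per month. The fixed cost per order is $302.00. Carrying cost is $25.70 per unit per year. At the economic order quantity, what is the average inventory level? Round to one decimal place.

Average inventory ≈ 372.7 widgets

Annual demand D = 1,970 × 12 = 23,640.
The optimal lot size = √(2DS/H) = √(2 × 23,640 × 302 / 25.7) ≈ 745.38.
Average inventory = Q*/2 ≈ 745.38 / 2 = 372.688.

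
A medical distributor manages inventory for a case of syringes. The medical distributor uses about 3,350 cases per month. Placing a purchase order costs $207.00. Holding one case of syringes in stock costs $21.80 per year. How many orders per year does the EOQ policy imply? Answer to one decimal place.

N ≈ 46.0 orders per year

Annual demand D = 3,350 × 12 = 40,200.
Q* = √(2DS/H) = √(2 × 40,200 × 207 / 21.8) ≈ 873.75.
Orders per year = D / Q* = 40,200 / 873.75 ≈ 46.009.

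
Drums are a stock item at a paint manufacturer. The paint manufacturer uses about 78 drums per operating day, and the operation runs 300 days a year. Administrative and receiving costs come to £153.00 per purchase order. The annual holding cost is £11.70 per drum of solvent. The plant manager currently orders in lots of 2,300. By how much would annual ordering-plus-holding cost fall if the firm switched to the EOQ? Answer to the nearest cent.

Extra cost ≈ £5,858.65 per year

Annual demand D = 78 × 300 = 23,400.
EOQ = √(2DS/H) = √(2 × 23,400 × 153 / 11.7) ≈ 782.30.
Cost at Q* = (D/Q*)S + (Q*/2)H = √(2DSH) ≈ £9,152.96.
Cost at Q = 2,300: (23,400/2,300)×153 + (2,300/2)×11.7 = £1,556.61 + £13,455.00 = £15,011.61.
Excess = £15,011.61 − £9,152.96 = £5,858.65.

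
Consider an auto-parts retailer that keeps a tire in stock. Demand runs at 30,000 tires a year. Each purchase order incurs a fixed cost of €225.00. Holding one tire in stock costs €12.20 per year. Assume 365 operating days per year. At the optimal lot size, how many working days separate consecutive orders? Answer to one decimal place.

T ≈ 12.8 days

The optimal lot size = √(2DS/H) = √(2 × 30,000 × 225 / 12.2) ≈ 1051.93.
Cycle time = Q*/D × 365 = 1051.93 / 30,000 × 365 ≈ 12.798 days.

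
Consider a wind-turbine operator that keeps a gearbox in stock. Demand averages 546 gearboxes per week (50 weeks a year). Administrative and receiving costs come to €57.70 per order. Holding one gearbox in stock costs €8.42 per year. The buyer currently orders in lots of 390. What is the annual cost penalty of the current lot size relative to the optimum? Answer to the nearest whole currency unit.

Extra cost ≈ €531 per year

Annual demand D = 546 × 50 = 27,300.
EOQ = √(2DS/H) = √(2 × 27,300 × 57.7 / 8.42) ≈ 611.69.
Cost at Q* = (D/Q*)S + (Q*/2)H = √(2DSH) ≈ €5,150.39.
Cost at Q = 390: (27,300/390)×57.7 + (390/2)×8.42 = €4,039.00 + €1,641.90 = €5,680.90.
Excess = €5,680.90 − €5,150.39 = €530.51.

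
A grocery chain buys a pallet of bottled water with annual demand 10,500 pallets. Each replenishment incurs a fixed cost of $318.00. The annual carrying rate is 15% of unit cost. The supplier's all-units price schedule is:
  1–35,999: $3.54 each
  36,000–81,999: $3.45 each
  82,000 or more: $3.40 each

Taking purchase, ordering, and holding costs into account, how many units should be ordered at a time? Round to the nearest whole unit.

Holding cost per unit per year at price C is H = 0.15·C.
Evaluate total cost at each tier's feasible EOQ or, if the EOQ is below the tier, at the tier's minimum quantity.
EOQ at $3.54 = 3546.3 (feasible in tier 1): TC = 10,500×$3.54 + (10,500/3546.3)×318 + (3546.3/2)×0.15×$3.54 = $39,053.09.
EOQ at $3.45 = 3592.3 < 36000, so use break Q=36000: TC = 10,500×$3.45 + (10,500/36000.0)×318 + (36000.0/2)×0.15×$3.45 = $45,632.75.
EOQ at $3.40 = 3618.6 < 82000, so use break Q=82000: TC = 10,500×$3.40 + (10,500/82000.0)×318 + (82000.0/2)×0.15×$3.40 = $56,650.72.
Lowest total cost is $39,053.09 at Q = 3546.3.

Q* ≈ 3,546 pallets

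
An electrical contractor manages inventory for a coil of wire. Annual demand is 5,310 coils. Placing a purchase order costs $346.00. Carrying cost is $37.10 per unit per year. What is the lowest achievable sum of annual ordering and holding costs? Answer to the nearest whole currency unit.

TC* ≈ $11,676

The optimal lot size = √(2DS/H) = √(2 × 5,310 × 346 / 37.1) ≈ 314.71.
At Q*, ordering cost (D/Q*)S equals holding cost (Q*/2)H, each = √(DSH/2).
Minimum total = √(2DSH) = √(2 × 5,310 × 346 × 37.1) ≈ 11675.817.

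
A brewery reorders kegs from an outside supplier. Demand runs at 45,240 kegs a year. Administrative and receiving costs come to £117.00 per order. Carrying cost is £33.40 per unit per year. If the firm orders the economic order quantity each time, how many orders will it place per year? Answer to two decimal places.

N ≈ 80.36 orders per year

The optimal lot size = √(2DS/H) = √(2 × 45,240 × 117 / 33.4) ≈ 562.98.
Orders per year = D / Q* = 45,240 / 562.98 ≈ 80.358.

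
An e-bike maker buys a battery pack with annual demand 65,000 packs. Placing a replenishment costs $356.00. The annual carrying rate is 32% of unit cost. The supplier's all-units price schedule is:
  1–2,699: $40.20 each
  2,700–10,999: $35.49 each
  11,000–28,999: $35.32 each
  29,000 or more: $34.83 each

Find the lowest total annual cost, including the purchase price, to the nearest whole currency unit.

TC* ≈ $2,330,752

Holding cost per unit per year at price C is H = 0.32·C.
Candidates are each tier's EOQ (if it falls in that tier) and each price-break quantity.
EOQ at $40.20 = 1896.7 (feasible in tier 1): TC = 65,000×$40.20 + (65,000/1896.7)×356 + (1896.7/2)×0.32×$40.20 = $2,637,399.71.
EOQ at $35.49 = 2018.7 < 2700, so use break Q=2700: TC = 65,000×$35.49 + (65,000/2700.0)×356 + (2700.0/2)×0.32×$35.49 = $2,330,752.05.
EOQ at $35.32 = 2023.5 < 11000, so use break Q=11000: TC = 65,000×$35.32 + (65,000/11000.0)×356 + (11000.0/2)×0.32×$35.32 = $2,360,066.84.
EOQ at $34.83 = 2037.7 < 29000, so use break Q=29000: TC = 65,000×$34.83 + (65,000/29000.0)×356 + (29000.0/2)×0.32×$34.83 = $2,426,359.13.
Lowest total cost among the candidates is at Q = 2700.0.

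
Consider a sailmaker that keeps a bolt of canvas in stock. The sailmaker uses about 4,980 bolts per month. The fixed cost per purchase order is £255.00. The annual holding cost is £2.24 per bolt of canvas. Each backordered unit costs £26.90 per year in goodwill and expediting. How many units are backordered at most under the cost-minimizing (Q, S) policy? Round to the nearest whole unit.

S* ≈ 295 bolts

Annual demand D = 4,980 × 12 = 59,760.
With planned backorders, Q* = √(2DS/H) · √((H+B)/B).
√(2DS/H) = √(2 × 59,760 × 255 / 2.24) = 3688.641.
√((H+B)/B) = √((2.24+26.9)/26.9) = 1.0408.
Q* ≈ 3839.149.
S* = Q* · H/(H+B) = 3839.149 × 2.24/29.14 ≈ 295.116.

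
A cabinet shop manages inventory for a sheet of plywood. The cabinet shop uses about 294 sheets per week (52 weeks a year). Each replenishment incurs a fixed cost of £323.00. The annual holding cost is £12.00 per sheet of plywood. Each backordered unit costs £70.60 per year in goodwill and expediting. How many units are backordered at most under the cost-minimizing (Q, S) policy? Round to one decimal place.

S* ≈ 142.6 sheets

Annual demand D = 294 × 52 = 15,288.
With planned backorders, Q* = √(2DS/H) · √((H+B)/B).
√(2DS/H) = √(2 × 15,288 × 323 / 12) = 907.196.
√((H+B)/B) = √((12+70.6)/70.6) = 1.0817.
Q* ≈ 981.270.
S* = Q* · H/(H+B) = 981.270 × 12/82.6 ≈ 142.557.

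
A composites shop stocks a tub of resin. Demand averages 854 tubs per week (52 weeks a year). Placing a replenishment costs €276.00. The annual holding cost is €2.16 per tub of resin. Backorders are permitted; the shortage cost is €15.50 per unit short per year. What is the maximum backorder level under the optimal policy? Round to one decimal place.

Annual demand D = 854 × 52 = 44,408.
With planned backorders, Q* = √(2DS/H) · √((H+B)/B).
√(2DS/H) = √(2 × 44,408 × 276 / 2.16) = 3368.785.
√((H+B)/B) = √((2.16+15.5)/15.5) = 1.0674.
Q* ≈ 3595.860.
S* = Q* · H/(H+B) = 3595.860 × 2.16/17.66 ≈ 439.811.

S* ≈ 439.8 tubs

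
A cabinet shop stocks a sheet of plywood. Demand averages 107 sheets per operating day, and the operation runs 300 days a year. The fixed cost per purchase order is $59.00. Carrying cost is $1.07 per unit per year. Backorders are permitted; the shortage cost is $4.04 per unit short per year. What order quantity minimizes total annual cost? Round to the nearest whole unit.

Annual demand D = 107 × 300 = 32,100.
With planned backorders, Q* = √(2DS/H) · √((H+B)/B).
√(2DS/H) = √(2 × 32,100 × 59 / 1.07) = 1881.489.
√((H+B)/B) = √((1.07+4.04)/4.04) = 1.1247.
Q* ≈ 2116.028.

Q* ≈ 2,116 sheets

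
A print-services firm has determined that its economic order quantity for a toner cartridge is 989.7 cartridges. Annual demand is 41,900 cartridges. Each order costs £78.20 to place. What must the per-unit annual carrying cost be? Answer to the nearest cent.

H ≈ £6.69

Invert the EOQ relation Q*² = 2DS/H.
From Q* = √(2DS/H): H = 2DS / Q*² = 2 × 41,900 × 78.2 / 989.7² = 6.6903.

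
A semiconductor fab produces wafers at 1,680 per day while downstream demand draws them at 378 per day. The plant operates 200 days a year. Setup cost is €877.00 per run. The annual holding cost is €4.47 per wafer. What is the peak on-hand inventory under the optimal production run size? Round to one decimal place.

I_max ≈ 4,794.8 wafers

Annual demand D = 378 × 200 = 75,600.
Production build-up factor (1 − d/p) = 1 − 378/1,680 = 0.7750.
Q* = √(2DS / (H(1 − d/p))) = √(2 × 75,600 × 877 / (4.47 × 0.7750)).
= √(132,602,400 / 3.4642) ≈ 6186.871.
Maximum inventory = Q*(1 − d/p) = 6186.871 × 0.7750 ≈ 4794.825.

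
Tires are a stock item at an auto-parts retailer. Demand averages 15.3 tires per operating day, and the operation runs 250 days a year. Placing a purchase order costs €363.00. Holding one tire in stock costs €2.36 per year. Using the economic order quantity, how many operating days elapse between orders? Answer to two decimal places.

Annual demand D = 15.3 × 250 = 3,825.
Q* = √(2DS/H) = √(2 × 3,825 × 363 / 2.36) ≈ 1084.75.
Cycle time = Q*/D × 250 = 1084.75 / 3,825 × 250 ≈ 70.898 days.

T ≈ 70.90 days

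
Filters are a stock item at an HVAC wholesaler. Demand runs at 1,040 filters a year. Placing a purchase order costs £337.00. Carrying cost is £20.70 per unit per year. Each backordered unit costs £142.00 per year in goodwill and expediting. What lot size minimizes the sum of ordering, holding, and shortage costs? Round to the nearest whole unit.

With planned backorders, Q* = √(2DS/H) · √((H+B)/B).
√(2DS/H) = √(2 × 1,040 × 337 / 20.7) = 184.018.
√((H+B)/B) = √((20.7+142)/142) = 1.0704.
Q* ≈ 196.975.

Q* ≈ 197 filters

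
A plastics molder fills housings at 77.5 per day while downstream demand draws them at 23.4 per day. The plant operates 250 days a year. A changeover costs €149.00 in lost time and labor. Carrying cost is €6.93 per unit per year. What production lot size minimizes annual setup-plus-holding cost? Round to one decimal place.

Q* ≈ 600.3 housings

Annual demand D = 23.4 × 250 = 5,850.
Production build-up factor (1 − d/p) = 1 − 23.4/77.5 = 0.6981.
Q* = √(2DS / (H(1 − d/p))) = √(2 × 5,850 × 149 / (6.93 × 0.6981)).
= √(1,743,300 / 4.8376) ≈ 600.305.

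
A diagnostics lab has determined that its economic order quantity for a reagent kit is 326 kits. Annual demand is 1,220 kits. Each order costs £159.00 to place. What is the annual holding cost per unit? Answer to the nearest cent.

Squaring Q* = √(2DS/H) gives Q*² = 2DS/H.
From Q* = √(2DS/H): H = 2DS / Q*² = 2 × 1,220 × 159 / 326² = 3.6505.

H ≈ £3.65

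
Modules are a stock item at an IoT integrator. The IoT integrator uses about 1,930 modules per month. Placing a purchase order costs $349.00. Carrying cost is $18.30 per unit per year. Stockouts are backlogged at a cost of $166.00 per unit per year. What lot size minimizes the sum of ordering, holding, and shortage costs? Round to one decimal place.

Q* ≈ 990.3 modules

Annual demand D = 1,930 × 12 = 23,160.
With planned backorders, Q* = √(2DS/H) · √((H+B)/B).
√(2DS/H) = √(2 × 23,160 × 349 / 18.3) = 939.878.
√((H+B)/B) = √((18.3+166)/166) = 1.0537.
Q* ≈ 990.330.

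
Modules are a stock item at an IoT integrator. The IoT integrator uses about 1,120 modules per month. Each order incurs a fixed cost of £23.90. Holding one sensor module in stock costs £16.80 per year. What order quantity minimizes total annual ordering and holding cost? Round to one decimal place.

Q* ≈ 195.6 modules

Annual demand D = 1,120 × 12 = 13,440.
EOQ = √(2DS / H) = √(2 × 13,440 × 23.9 / 16.8).
= √(642,432 / 16.8) = √38,240 ≈ 195.551.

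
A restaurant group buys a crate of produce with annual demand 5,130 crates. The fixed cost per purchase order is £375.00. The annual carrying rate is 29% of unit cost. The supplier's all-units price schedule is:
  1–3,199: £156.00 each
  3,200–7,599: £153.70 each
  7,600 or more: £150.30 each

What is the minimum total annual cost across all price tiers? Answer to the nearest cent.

TC* ≈ £813,473.21

Holding cost per unit per year at price C is H = 0.29·C.
Evaluate total cost at each tier's feasible EOQ or, if the EOQ is below the tier, at the tier's minimum quantity.
EOQ at £156.00 = 291.6 (feasible in tier 1): TC = 5,130×£156.00 + (5,130/291.6)×375 + (291.6/2)×0.29×£156.00 = £813,473.21.
EOQ at £153.70 = 293.8 < 3200, so use break Q=3200: TC = 5,130×£153.70 + (5,130/3200.0)×375 + (3200.0/2)×0.29×£153.70 = £860,398.97.
EOQ at £150.30 = 297.1 < 7600, so use break Q=7600: TC = 5,130×£150.30 + (5,130/7600.0)×375 + (7600.0/2)×0.29×£150.30 = £936,922.73.
Lowest total cost among the candidates is at Q = 291.6.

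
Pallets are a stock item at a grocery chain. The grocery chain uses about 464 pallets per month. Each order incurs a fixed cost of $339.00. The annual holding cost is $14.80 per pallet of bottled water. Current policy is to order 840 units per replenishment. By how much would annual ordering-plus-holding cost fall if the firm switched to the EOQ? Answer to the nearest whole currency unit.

Extra cost ≈ $988 per year

Annual demand D = 464 × 12 = 5,568.
EOQ = √(2DS/H) = √(2 × 5,568 × 339 / 14.8) ≈ 505.05.
Cost at Q* = (D/Q*)S + (Q*/2)H = √(2DSH) ≈ $7,474.73.
Cost at Q = 840: (5,568/840)×339 + (840/2)×14.8 = $2,247.09 + $6,216.00 = $8,463.09.
Excess = $8,463.09 − $7,474.73 = $988.36.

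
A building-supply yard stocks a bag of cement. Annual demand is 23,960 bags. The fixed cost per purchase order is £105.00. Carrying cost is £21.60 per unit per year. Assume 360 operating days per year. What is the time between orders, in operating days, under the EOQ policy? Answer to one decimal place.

EOQ = √(2DS/H) = √(2 × 23,960 × 105 / 21.6) ≈ 482.64.
Cycle time = Q*/D × 360 = 482.64 / 23,960 × 360 ≈ 7.252 days.

T ≈ 7.3 days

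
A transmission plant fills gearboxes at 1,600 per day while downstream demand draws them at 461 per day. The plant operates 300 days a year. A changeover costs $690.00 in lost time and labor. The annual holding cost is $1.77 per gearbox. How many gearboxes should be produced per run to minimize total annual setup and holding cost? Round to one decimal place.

Annual demand D = 461 × 300 = 138,300.
Production build-up factor (1 − d/p) = 1 − 461/1,600 = 0.7119.
Q* = √(2DS / (H(1 − d/p))) = √(2 × 138,300 × 690 / (1.77 × 0.7119)).
= √(190,854,000 / 1.26) ≈ 12307.281.

Q* ≈ 12,307.3 gearboxes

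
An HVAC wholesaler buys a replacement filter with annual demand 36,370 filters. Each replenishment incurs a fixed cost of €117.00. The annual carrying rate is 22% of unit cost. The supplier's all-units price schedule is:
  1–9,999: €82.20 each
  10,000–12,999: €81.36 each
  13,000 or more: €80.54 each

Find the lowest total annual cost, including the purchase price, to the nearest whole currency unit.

TC* ≈ €3,002,020

Holding cost per unit per year at price C is H = 0.22·C.
Candidates are each tier's EOQ (if it falls in that tier) and each price-break quantity.
EOQ at €82.20 = 686.0 (feasible in tier 1): TC = 36,370×€82.20 + (36,370/686.0)×117 + (686.0/2)×0.22×€82.20 = €3,002,019.86.
EOQ at €81.36 = 689.5 < 10000, so use break Q=10000: TC = 36,370×€81.36 + (36,370/10000.0)×117 + (10000.0/2)×0.22×€81.36 = €3,048,984.73.
EOQ at €80.54 = 693.0 < 13000, so use break Q=13000: TC = 36,370×€80.54 + (36,370/13000.0)×117 + (13000.0/2)×0.22×€80.54 = €3,044,739.33.
Lowest total cost among the candidates is at Q = 686.0.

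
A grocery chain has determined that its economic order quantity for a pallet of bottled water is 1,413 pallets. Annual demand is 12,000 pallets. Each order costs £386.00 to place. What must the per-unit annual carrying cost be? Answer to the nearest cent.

H ≈ £4.64

Invert the EOQ relation Q*² = 2DS/H.
From Q* = √(2DS/H): H = 2DS / Q*² = 2 × 12,000 × 386 / 1,413² = 4.6400.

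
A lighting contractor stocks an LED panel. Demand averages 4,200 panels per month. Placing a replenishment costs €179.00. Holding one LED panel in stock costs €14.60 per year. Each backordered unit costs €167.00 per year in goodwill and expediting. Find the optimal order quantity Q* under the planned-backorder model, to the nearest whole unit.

Q* ≈ 1,159 panels

Annual demand D = 4,200 × 12 = 50,400.
With planned backorders, Q* = √(2DS/H) · √((H+B)/B).
√(2DS/H) = √(2 × 50,400 × 179 / 14.6) = 1111.681.
√((H+B)/B) = √((14.6+167)/167) = 1.0428.
Q* ≈ 1159.258.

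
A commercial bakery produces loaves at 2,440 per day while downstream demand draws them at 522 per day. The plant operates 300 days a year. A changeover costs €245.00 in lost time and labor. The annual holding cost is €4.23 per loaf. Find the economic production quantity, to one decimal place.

Annual demand D = 522 × 300 = 156,600.
Production build-up factor (1 − d/p) = 1 − 522/2,440 = 0.7861.
Q* = √(2DS / (H(1 − d/p))) = √(2 × 156,600 × 245 / (4.23 × 0.7861)).
= √(76,734,000 / 3.3251) ≈ 4803.904.

Q* ≈ 4,803.9 loaves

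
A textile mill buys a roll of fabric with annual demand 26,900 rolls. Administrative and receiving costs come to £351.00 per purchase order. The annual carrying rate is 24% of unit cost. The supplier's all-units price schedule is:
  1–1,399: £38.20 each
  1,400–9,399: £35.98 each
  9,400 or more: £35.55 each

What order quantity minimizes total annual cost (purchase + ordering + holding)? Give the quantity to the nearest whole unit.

Q* ≈ 1,479 rolls

Holding cost per unit per year at price C is H = 0.24·C.
Evaluate total cost at each tier's feasible EOQ or, if the EOQ is below the tier, at the tier's minimum quantity.
Tier 1 (£38.20): EOQ = 1435.2 exceeds tier's upper bound 1399, so this tier is dominated.
EOQ at £35.98 = 1478.8 (feasible in tier 2): TC = 26,900×£35.98 + (26,900/1478.8)×351 + (1478.8/2)×0.24×£35.98 = £980,631.71.
EOQ at £35.55 = 1487.7 < 9400, so use break Q=9400: TC = 26,900×£35.55 + (26,900/9400.0)×351 + (9400.0/2)×0.24×£35.55 = £997,399.86.
Lowest total cost is £980,631.71 at Q = 1478.8.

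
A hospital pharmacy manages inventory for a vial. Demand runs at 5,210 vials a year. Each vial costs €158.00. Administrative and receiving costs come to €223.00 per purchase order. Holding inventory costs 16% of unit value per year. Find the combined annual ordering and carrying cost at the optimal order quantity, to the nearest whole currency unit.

TC* ≈ €7,664

Holding cost H = 0.16 × €158.00 = €25.2800 per unit per year.
Q* = √(2DS/H) = √(2 × 5,210 × 223 / 25.28) ≈ 303.18.
At Q*, ordering cost (D/Q*)S equals holding cost (Q*/2)H, each = √(DSH/2).
Minimum total = √(2DSH) = √(2 × 5,210 × 223 × 25.28) ≈ 7664.341.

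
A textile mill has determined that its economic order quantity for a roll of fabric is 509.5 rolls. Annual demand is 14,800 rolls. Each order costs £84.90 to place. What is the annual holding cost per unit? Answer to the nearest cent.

H ≈ £9.68

Squaring Q* = √(2DS/H) gives Q*² = 2DS/H.
From Q* = √(2DS/H): H = 2DS / Q*² = 2 × 14,800 × 84.9 / 509.5² = 9.6808.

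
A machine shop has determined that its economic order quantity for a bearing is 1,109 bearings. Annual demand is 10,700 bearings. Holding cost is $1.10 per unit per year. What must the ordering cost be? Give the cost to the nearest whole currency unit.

The basic EOQ model gives Q* = √(2DS/H); rearrange for the unknown.
From Q* = √(2DS/H): S = Q*²H / (2D) = 1,109² × 1.1 / (2 × 10,700) = 63.2182.

S ≈ $63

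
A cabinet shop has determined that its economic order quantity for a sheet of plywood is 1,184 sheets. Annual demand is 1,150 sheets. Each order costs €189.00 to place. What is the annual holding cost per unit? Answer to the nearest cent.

H ≈ €0.31

The basic EOQ model gives Q* = √(2DS/H); rearrange for the unknown.
From Q* = √(2DS/H): H = 2DS / Q*² = 2 × 1,150 × 189 / 1,184² = 0.3101.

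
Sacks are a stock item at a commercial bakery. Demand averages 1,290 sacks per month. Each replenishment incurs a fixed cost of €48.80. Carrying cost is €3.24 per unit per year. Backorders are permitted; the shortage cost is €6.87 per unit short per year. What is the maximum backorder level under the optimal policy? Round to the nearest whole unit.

S* ≈ 265 sacks

Annual demand D = 1,290 × 12 = 15,480.
With planned backorders, Q* = √(2DS/H) · √((H+B)/B).
√(2DS/H) = √(2 × 15,480 × 48.8 / 3.24) = 682.870.
√((H+B)/B) = √((3.24+6.87)/6.87) = 1.2131.
Q* ≈ 828.390.
S* = Q* · H/(H+B) = 828.390 × 3.24/10.11 ≈ 265.478.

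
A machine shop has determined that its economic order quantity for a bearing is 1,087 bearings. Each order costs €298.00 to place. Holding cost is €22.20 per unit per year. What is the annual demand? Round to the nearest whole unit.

Invert the EOQ relation Q*² = 2DS/H.
From Q* = √(2DS/H): D = Q*²H / (2S) = 1,087² × 22.2 / (2 × 298) = 44011.463.

D ≈ 44,011 bearings per year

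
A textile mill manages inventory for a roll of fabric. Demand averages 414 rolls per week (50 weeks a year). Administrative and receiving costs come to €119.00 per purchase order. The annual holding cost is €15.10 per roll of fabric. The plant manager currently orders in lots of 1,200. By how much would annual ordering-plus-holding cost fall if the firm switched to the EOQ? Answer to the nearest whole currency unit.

Extra cost ≈ €2,488 per year

Annual demand D = 414 × 50 = 20,700.
EOQ = √(2DS/H) = √(2 × 20,700 × 119 / 15.1) ≈ 571.20.
Cost at Q* = (D/Q*)S + (Q*/2)H = √(2DSH) ≈ €8,625.06.
Cost at Q = 1,200: (20,700/1,200)×119 + (1,200/2)×15.1 = €2,052.75 + €9,060.00 = €11,112.75.
Excess = €11,112.75 − €8,625.06 = €2,487.69.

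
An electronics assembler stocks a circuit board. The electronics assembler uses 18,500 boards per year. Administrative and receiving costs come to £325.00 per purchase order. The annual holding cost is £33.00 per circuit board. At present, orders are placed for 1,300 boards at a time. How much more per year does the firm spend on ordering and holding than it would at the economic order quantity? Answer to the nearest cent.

EOQ = √(2DS/H) = √(2 × 18,500 × 325 / 33) ≈ 603.65.
Cost at Q* = (D/Q*)S + (Q*/2)H = √(2DSH) ≈ £19,920.47.
Cost at Q = 1,300: (18,500/1,300)×325 + (1,300/2)×33 = £4,625.00 + £21,450.00 = £26,075.00.
Excess = £26,075.00 − £19,920.47 = £6,154.53.

Extra cost ≈ £6,154.53 per year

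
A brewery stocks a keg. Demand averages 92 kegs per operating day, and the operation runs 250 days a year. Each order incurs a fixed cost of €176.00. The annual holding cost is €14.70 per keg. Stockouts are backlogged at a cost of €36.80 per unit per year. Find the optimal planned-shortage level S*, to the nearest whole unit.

S* ≈ 251 kegs

Annual demand D = 92 × 250 = 23,000.
With planned backorders, Q* = √(2DS/H) · √((H+B)/B).
√(2DS/H) = √(2 × 23,000 × 176 / 14.7) = 742.124.
√((H+B)/B) = √((14.7+36.8)/36.8) = 1.1830.
Q* ≈ 877.923.
S* = Q* · H/(H+B) = 877.923 × 14.7/51.5 ≈ 250.592.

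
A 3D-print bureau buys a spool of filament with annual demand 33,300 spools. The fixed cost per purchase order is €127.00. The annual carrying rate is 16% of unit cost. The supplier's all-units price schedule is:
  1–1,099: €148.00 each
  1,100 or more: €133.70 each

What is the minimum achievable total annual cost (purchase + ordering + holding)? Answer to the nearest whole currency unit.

TC* ≈ €4,467,820

Holding cost per unit per year at price C is H = 0.16·C.
Evaluate total cost at each tier's feasible EOQ or, if the EOQ is below the tier, at the tier's minimum quantity.
EOQ at €148.00 = 597.7 (feasible in tier 1): TC = 33,300×€148.00 + (33,300/597.7)×127 + (597.7/2)×0.16×€148.00 = €4,942,552.39.
EOQ at €133.70 = 628.8 < 1100, so use break Q=1100: TC = 33,300×€133.70 + (33,300/1100.0)×127 + (1100.0/2)×0.16×€133.70 = €4,467,820.24.
Lowest total cost among the candidates is at Q = 1100.0.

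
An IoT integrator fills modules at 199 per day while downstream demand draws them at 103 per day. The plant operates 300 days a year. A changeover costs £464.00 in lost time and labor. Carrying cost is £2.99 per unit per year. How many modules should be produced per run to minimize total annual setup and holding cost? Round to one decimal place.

Q* ≈ 4,458.7 modules

Annual demand D = 103 × 300 = 30,900.
Production build-up factor (1 − d/p) = 1 − 103/199 = 0.4824.
Q* = √(2DS / (H(1 − d/p))) = √(2 × 30,900 × 464 / (2.99 × 0.4824)).
= √(28,675,200 / 1.4424) ≈ 4458.703.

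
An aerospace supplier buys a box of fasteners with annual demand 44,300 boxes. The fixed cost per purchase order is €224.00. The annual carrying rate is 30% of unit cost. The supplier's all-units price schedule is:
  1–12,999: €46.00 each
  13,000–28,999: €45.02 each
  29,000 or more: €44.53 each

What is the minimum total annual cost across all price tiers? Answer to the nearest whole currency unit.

TC* ≈ €2,054,349

Holding cost per unit per year at price C is H = 0.30·C.
Candidates are each tier's EOQ (if it falls in that tier) and each price-break quantity.
EOQ at €46.00 = 1199.2 (feasible in tier 1): TC = 44,300×€46.00 + (44,300/1199.2)×224 + (1199.2/2)×0.30×€46.00 = €2,054,349.33.
EOQ at €45.02 = 1212.2 < 13000, so use break Q=13000: TC = 44,300×€45.02 + (44,300/13000.0)×224 + (13000.0/2)×0.30×€45.02 = €2,082,938.32.
EOQ at €44.53 = 1218.9 < 29000, so use break Q=29000: TC = 44,300×€44.53 + (44,300/29000.0)×224 + (29000.0/2)×0.30×€44.53 = €2,166,726.68.
Lowest total cost among the candidates is at Q = 1199.2.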